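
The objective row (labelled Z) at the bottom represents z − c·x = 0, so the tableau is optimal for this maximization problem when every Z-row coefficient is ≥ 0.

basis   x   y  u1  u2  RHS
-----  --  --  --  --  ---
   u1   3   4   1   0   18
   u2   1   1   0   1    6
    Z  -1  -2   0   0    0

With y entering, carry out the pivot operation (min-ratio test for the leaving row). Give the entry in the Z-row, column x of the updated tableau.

Ratio test on column y — row 1: 18/4 = 9/2; row 2: 6/1 = 6. Minimum is 9/2 at row 1 (u1 leaves); pivot element 4.
Divide row 1 by 4; eliminate column y from the other rows.
Z-row update in column x: -1 − (-2)·(3/4) = 1/2.

1/2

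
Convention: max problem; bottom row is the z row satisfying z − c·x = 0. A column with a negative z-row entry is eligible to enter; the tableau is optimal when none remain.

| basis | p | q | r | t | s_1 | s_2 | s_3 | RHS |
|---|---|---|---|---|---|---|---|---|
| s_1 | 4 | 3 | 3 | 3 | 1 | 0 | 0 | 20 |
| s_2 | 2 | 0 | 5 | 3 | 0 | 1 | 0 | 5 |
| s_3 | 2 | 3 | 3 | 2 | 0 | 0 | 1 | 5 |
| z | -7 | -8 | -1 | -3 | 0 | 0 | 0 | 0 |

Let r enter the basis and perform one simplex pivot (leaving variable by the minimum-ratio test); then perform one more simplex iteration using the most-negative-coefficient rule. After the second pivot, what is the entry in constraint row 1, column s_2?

Ratio test on column r — row 1: 20/3 = 20/3; row 2: 5/5 = 1; row 3: 5/3 = 5/3. Minimum is 1 at row 2 (s_2 leaves); pivot element 5.
Divide row 2 by 5; eliminate column r from the other rows.
Second iteration: most negative z-row entry is -8 in column q, so q enters.
Ratio test on column q — row 1: 17/3 = 17/3; row 2: entry 0 ≤ 0; row 3: 2/3 = 2/3. Minimum is 2/3 at row 3 (s_3 leaves); pivot element 3.
Divide row 3 by 3; eliminate column q from the other rows.
After both pivots, the entry at constraint row 1, column s_2 is 0.

0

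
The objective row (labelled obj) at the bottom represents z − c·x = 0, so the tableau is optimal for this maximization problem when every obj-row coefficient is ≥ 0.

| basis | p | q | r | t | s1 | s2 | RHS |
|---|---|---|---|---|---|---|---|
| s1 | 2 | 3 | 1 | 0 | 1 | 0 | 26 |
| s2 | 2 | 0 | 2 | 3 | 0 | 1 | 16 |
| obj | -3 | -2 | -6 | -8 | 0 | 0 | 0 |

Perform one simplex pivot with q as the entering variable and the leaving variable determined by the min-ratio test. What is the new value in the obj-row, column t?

Ratio test on column q — row 1: 26/3 = 26/3; row 2: entry 0 ≤ 0. Minimum is 26/3 at row 1 (s1 leaves); pivot element 3.
Divide row 1 by 3; eliminate column q from the other rows.
obj-row update in column t: -8 − (-2)·0 = -8.

-8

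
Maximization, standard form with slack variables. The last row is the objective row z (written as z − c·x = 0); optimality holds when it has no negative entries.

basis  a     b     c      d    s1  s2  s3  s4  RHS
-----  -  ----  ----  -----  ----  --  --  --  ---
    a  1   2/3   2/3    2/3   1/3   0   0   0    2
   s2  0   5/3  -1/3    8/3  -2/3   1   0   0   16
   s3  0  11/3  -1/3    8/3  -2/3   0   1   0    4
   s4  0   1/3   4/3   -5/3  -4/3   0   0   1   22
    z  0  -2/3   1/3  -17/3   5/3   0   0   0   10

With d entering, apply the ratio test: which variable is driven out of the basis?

s3

Column d entries and ratios — a: 2/(2/3) = 3; s2: 16/(8/3) = 6; s3: 4/(8/3) = 3/2; s4: -5/3 ≤ 0, skip.
Smallest ratio is 3/2 in the row of s3, so s3 leaves.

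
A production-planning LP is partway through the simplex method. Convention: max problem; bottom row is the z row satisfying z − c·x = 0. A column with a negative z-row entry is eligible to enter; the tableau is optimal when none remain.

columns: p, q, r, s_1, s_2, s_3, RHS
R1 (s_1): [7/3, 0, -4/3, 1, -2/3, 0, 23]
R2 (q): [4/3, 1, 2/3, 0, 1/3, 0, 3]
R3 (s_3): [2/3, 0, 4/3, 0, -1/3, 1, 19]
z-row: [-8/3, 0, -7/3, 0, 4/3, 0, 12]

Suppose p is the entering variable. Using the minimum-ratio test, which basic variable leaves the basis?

q

Column p entries and ratios — s_1: 23/(7/3) = 69/7; q: 3/(4/3) = 9/4; s_3: 19/(2/3) = 57/2.
Smallest ratio is 9/4 in the row of q, so q leaves.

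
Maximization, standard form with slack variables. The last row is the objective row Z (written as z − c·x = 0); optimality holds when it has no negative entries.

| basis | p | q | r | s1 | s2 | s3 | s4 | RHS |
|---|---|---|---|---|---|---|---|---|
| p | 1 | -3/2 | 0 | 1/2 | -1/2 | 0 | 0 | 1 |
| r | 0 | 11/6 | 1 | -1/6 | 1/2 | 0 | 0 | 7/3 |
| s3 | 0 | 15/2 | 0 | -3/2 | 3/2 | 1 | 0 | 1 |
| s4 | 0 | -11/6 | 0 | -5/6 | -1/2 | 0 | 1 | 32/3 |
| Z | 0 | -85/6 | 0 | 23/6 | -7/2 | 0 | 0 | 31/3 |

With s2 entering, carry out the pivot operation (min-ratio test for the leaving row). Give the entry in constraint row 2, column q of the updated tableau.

-2/3

Ratio test on column s2 — row 1: entry -1/2 ≤ 0; row 2: (7/3)/(1/2) = 14/3; row 3: 1/(3/2) = 2/3; row 4: entry -1/2 ≤ 0. Minimum is 2/3 at row 3 (s3 leaves); pivot element 3/2.
Divide row 3 by 3/2; eliminate column s2 from the other rows.
Row 2 update in column q: 11/6 − (1/2)·5 = -2/3.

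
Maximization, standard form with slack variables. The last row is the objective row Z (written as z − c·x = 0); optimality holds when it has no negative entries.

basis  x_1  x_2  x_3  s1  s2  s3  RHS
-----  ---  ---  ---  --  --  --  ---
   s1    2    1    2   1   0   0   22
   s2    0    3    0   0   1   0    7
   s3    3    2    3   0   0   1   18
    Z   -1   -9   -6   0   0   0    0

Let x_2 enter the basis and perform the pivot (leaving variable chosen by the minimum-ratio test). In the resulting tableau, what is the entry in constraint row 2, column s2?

Ratio test on column x_2 — row 1: 22/1 = 22; row 2: 7/3 = 7/3; row 3: 18/2 = 9. Minimum is 7/3 at row 2 (s2 leaves); pivot element 3.
Divide row 2 by 3; eliminate column x_2 from the other rows.
In the new row 2, the s2 entry is the old entry divided by the pivot: 1/3 = 1/3.

1/3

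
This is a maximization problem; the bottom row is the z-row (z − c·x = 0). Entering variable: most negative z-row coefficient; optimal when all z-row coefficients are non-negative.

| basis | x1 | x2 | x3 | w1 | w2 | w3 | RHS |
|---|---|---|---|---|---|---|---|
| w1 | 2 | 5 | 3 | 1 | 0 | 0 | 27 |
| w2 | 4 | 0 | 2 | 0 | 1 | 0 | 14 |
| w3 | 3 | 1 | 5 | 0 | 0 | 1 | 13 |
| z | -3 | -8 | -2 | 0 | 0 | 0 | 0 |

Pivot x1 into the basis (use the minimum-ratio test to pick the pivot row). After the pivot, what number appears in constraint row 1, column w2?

-1/2

Ratio test on column x1 — row 1: 27/2 = 27/2; row 2: 14/4 = 7/2; row 3: 13/3 = 13/3. Minimum is 7/2 at row 2 (w2 leaves); pivot element 4.
Divide row 2 by 4; eliminate column x1 from the other rows.
Row 1 update in column w2: 0 − 2·(1/4) = -1/2.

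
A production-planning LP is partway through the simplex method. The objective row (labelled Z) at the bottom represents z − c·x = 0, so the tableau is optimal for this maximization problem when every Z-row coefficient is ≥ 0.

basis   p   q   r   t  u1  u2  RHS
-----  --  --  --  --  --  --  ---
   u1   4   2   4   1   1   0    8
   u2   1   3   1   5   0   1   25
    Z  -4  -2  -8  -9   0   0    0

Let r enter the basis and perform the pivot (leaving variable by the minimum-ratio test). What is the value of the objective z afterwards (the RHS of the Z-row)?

Ratio test on column r — row 1: 8/4 = 2; row 2: 25/1 = 25. Minimum is 2 at row 1 (u1 leaves); pivot element 4.
Pivot on row 1; the Z-row RHS becomes 0 − (-8)·2 = 16.

16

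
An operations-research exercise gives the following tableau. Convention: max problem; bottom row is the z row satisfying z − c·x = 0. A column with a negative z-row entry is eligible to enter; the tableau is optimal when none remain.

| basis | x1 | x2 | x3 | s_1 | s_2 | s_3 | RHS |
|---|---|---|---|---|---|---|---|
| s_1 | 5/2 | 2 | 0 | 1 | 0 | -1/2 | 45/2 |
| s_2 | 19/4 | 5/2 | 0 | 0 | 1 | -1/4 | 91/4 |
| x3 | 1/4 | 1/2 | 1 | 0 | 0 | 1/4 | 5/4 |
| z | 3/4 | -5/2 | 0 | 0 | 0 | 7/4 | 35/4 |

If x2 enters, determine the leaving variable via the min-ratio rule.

x3

Column x2 entries and ratios — s_1: (45/2)/2 = 45/4; s_2: (91/4)/(5/2) = 91/10; x3: (5/4)/(1/2) = 5/2.
Smallest ratio is 5/2 in the row of x3, so x3 leaves.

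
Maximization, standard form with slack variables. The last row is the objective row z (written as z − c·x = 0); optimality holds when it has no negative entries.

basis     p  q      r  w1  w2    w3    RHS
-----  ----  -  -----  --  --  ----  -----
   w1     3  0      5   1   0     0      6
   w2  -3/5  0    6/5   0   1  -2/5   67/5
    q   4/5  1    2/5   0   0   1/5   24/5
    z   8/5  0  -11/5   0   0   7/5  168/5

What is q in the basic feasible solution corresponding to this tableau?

q is basic (row 3); its value is the RHS of that row, 24/5.

24/5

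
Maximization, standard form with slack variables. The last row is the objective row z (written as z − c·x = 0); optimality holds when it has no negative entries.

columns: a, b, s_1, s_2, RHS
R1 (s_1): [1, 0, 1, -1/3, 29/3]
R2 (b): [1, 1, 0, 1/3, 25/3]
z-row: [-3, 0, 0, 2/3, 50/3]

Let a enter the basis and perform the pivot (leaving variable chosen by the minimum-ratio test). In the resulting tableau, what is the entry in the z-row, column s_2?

5/3

Ratio test on column a — row 1: (29/3)/1 = 29/3; row 2: (25/3)/1 = 25/3. Minimum is 25/3 at row 2 (b leaves); pivot element 1.
Divide row 2 by 1; eliminate column a from the other rows.
z-row update in column s_2: 2/3 − (-3)·(1/3) = 5/3.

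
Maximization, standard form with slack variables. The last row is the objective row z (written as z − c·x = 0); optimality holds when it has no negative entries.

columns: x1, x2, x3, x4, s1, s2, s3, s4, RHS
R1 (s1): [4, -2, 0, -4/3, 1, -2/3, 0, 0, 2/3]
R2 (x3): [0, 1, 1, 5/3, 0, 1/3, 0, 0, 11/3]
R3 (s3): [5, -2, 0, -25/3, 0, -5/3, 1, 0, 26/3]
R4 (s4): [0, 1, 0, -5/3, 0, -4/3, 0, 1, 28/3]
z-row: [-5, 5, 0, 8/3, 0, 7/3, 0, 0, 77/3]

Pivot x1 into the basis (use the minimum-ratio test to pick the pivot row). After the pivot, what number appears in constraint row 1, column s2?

-1/6

Ratio test on column x1 — row 1: (2/3)/4 = 1/6; row 2: entry 0 ≤ 0; row 3: (26/3)/5 = 26/15; row 4: entry 0 ≤ 0. Minimum is 1/6 at row 1 (s1 leaves); pivot element 4.
Divide row 1 by 4; eliminate column x1 from the other rows.
In the new row 1, the s2 entry is the old entry divided by the pivot: (-2/3)/4 = -1/6.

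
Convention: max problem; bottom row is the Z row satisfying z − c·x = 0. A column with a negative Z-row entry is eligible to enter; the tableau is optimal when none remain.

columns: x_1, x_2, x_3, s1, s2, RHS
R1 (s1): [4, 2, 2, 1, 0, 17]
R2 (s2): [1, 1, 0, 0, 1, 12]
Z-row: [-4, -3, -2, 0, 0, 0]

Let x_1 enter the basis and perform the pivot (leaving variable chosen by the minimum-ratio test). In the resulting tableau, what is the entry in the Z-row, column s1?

Ratio test on column x_1 — row 1: 17/4 = 17/4; row 2: 12/1 = 12. Minimum is 17/4 at row 1 (s1 leaves); pivot element 4.
Divide row 1 by 4; eliminate column x_1 from the other rows.
Z-row update in column s1: 0 − (-4)·(1/4) = 1.

1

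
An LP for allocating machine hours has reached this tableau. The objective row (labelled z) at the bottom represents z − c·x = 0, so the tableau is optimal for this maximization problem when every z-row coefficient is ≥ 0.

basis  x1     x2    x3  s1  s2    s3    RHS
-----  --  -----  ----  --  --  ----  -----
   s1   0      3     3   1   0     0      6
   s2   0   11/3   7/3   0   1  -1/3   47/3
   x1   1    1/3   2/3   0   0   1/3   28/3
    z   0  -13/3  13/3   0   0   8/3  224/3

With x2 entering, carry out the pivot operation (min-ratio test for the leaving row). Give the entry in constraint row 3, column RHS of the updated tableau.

Ratio test on column x2 — row 1: 6/3 = 2; row 2: (47/3)/(11/3) = 47/11; row 3: (28/3)/(1/3) = 28. Minimum is 2 at row 1 (s1 leaves); pivot element 3.
Divide row 1 by 3; eliminate column x2 from the other rows.
Row 3 update in column RHS: 28/3 − (1/3)·2 = 26/3.

26/3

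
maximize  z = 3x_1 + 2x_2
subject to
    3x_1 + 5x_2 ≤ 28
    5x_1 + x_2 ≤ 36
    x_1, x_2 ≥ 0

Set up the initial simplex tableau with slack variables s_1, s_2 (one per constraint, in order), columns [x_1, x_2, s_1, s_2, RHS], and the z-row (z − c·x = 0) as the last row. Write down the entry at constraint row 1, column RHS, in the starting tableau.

28

The RHS of constraint 1 is b_1 = 28.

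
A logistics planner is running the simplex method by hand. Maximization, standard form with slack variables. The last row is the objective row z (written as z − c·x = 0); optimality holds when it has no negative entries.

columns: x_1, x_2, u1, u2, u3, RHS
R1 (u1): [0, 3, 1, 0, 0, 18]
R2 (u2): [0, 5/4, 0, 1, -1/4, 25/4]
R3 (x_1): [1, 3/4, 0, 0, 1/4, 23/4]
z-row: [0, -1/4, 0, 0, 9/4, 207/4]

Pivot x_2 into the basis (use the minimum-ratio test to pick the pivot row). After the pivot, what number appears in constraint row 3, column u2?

-3/5

Ratio test on column x_2 — row 1: 18/3 = 6; row 2: (25/4)/(5/4) = 5; row 3: (23/4)/(3/4) = 23/3. Minimum is 5 at row 2 (u2 leaves); pivot element 5/4.
Divide row 2 by 5/4; eliminate column x_2 from the other rows.
Row 3 update in column u2: 0 − (3/4)·(4/5) = -3/5.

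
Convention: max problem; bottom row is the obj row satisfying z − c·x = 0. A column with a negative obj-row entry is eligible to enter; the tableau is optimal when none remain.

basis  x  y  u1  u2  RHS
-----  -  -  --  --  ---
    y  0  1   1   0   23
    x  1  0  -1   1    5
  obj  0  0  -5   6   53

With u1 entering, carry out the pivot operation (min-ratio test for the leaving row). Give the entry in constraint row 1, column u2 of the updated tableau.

Ratio test on column u1 — row 1: 23/1 = 23; row 2: entry -1 ≤ 0. Minimum is 23 at row 1 (y leaves); pivot element 1.
Divide row 1 by 1; eliminate column u1 from the other rows.
In the new row 1, the u2 entry is the old entry divided by the pivot: 0/1 = 0.

0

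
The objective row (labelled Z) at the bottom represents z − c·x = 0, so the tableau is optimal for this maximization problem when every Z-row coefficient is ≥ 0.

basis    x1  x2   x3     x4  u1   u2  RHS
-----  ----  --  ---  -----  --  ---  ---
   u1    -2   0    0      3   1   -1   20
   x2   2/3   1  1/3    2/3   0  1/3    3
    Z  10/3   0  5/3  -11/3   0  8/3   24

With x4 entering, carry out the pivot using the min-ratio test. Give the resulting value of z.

81/2

Ratio test on column x4 — row 1: 20/3 = 20/3; row 2: 3/(2/3) = 9/2. Minimum is 9/2 at row 2 (x2 leaves); pivot element 2/3.
Pivot on row 2; the Z-row RHS becomes 24 − (-11/3)·(9/2) = 81/2.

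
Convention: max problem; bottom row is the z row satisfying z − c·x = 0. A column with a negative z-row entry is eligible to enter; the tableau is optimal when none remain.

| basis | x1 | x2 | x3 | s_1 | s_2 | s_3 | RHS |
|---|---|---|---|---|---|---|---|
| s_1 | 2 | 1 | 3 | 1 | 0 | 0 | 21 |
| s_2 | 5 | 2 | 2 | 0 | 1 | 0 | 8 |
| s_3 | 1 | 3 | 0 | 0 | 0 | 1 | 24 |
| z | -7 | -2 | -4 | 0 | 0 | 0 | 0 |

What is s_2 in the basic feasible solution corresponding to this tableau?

8

s_2 is basic (row 2); its value is the RHS of that row, 8.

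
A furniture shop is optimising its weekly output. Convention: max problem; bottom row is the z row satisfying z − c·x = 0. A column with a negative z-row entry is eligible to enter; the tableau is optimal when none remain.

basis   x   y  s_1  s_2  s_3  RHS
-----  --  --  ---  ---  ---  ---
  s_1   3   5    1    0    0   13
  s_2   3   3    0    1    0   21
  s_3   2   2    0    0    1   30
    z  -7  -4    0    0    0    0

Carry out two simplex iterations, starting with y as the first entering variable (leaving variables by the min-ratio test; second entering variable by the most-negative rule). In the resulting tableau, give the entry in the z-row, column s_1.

7/3

Ratio test on column y — row 1: 13/5 = 13/5; row 2: 21/3 = 7; row 3: 30/2 = 15. Minimum is 13/5 at row 1 (s_1 leaves); pivot element 5.
Divide row 1 by 5; eliminate column y from the other rows.
Second iteration: most negative z-row entry is -23/5 in column x, so x enters.
Ratio test on column x — row 1: (13/5)/(3/5) = 13/3; row 2: (66/5)/(6/5) = 11; row 3: (124/5)/(4/5) = 31. Minimum is 13/3 at row 1 (y leaves); pivot element 3/5.
Divide row 1 by 3/5; eliminate column x from the other rows.
After both pivots, the entry at the z-row, column s_1 is 7/3.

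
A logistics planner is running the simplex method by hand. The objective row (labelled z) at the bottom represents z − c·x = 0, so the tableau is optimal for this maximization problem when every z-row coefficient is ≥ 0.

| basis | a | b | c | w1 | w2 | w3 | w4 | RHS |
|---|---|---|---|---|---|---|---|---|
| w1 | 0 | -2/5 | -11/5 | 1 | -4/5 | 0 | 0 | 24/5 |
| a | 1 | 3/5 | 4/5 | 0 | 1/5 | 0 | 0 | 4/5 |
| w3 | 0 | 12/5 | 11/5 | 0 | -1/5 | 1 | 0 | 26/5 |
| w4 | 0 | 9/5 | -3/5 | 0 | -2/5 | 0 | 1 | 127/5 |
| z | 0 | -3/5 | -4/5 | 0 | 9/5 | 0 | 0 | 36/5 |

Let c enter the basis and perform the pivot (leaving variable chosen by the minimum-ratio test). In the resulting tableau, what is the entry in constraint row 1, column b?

Ratio test on column c — row 1: entry -11/5 ≤ 0; row 2: (4/5)/(4/5) = 1; row 3: (26/5)/(11/5) = 26/11; row 4: entry -3/5 ≤ 0. Minimum is 1 at row 2 (a leaves); pivot element 4/5.
Divide row 2 by 4/5; eliminate column c from the other rows.
Row 1 update in column b: -2/5 − (-11/5)·(3/4) = 5/4.

5/4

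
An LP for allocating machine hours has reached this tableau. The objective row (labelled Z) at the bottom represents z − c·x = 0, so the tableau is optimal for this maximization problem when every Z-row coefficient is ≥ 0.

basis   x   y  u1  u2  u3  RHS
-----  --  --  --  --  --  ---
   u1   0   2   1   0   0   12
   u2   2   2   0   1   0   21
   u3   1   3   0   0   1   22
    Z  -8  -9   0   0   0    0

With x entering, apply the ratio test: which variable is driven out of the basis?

u2

Column x entries and ratios — u1: 0 ≤ 0, skip; u2: 21/2 = 21/2; u3: 22/1 = 22.
Smallest ratio is 21/2 in the row of u2, so u2 leaves.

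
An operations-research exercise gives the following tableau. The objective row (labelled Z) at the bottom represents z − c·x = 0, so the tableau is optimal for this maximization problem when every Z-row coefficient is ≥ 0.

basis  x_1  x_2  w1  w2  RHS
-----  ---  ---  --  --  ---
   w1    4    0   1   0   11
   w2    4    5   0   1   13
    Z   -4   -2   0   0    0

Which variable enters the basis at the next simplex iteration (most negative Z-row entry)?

x_1

Negative Z-row entries: x_1: -4, x_2: -2.
The most negative is -4 in column x_1, so x_1 enters.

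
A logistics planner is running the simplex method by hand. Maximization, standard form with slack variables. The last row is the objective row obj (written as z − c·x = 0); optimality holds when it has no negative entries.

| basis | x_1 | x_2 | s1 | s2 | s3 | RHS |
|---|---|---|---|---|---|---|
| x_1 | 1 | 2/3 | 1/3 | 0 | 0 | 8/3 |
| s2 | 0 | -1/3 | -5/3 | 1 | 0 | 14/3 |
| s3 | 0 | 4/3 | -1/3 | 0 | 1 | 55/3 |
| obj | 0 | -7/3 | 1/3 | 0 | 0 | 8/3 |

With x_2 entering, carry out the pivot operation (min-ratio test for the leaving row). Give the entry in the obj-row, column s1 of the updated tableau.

Ratio test on column x_2 — row 1: (8/3)/(2/3) = 4; row 2: entry -1/3 ≤ 0; row 3: (55/3)/(4/3) = 55/4. Minimum is 4 at row 1 (x_1 leaves); pivot element 2/3.
Divide row 1 by 2/3; eliminate column x_2 from the other rows.
obj-row update in column s1: 1/3 − (-7/3)·(1/2) = 3/2.

3/2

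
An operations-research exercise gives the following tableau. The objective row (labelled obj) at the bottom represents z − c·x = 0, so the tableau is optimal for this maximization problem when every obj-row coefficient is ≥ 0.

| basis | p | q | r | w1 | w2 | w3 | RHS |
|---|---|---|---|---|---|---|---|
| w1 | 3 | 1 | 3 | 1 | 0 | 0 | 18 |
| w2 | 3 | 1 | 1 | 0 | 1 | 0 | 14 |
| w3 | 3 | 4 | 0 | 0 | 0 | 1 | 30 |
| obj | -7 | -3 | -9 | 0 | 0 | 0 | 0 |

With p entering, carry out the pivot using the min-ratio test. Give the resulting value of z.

98/3

Ratio test on column p — row 1: 18/3 = 6; row 2: 14/3 = 14/3; row 3: 30/3 = 10. Minimum is 14/3 at row 2 (w2 leaves); pivot element 3.
Pivot on row 2; the obj-row RHS becomes 0 − (-7)·(14/3) = 98/3.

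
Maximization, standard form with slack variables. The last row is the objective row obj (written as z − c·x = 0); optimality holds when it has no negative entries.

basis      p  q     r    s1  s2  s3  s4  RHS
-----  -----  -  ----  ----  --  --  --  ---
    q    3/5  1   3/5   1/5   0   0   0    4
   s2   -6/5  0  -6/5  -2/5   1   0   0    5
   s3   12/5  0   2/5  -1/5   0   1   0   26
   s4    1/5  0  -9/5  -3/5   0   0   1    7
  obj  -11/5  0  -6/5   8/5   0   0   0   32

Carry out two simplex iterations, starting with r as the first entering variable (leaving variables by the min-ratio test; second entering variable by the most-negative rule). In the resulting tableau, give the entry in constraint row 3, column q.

-4

Ratio test on column r — row 1: 4/(3/5) = 20/3; row 2: entry -6/5 ≤ 0; row 3: 26/(2/5) = 65; row 4: entry -9/5 ≤ 0. Minimum is 20/3 at row 1 (q leaves); pivot element 3/5.
Divide row 1 by 3/5; eliminate column r from the other rows.
Second iteration: most negative obj-row entry is -1 in column p, so p enters.
Ratio test on column p — row 1: (20/3)/1 = 20/3; row 2: entry 0 ≤ 0; row 3: (70/3)/2 = 35/3; row 4: 19/2 = 19/2. Minimum is 20/3 at row 1 (r leaves); pivot element 1.
Divide row 1 by 1; eliminate column p from the other rows.
After both pivots, the entry at constraint row 3, column q is -4.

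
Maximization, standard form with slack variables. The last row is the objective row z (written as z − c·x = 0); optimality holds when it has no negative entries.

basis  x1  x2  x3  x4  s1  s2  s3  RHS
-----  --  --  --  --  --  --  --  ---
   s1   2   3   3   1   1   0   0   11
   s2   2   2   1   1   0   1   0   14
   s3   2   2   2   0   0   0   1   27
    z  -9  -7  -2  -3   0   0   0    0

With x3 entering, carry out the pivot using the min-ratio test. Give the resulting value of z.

Ratio test on column x3 — row 1: 11/3 = 11/3; row 2: 14/1 = 14; row 3: 27/2 = 27/2. Minimum is 11/3 at row 1 (s1 leaves); pivot element 3.
Pivot on row 1; the z-row RHS becomes 0 − (-2)·(11/3) = 22/3.

22/3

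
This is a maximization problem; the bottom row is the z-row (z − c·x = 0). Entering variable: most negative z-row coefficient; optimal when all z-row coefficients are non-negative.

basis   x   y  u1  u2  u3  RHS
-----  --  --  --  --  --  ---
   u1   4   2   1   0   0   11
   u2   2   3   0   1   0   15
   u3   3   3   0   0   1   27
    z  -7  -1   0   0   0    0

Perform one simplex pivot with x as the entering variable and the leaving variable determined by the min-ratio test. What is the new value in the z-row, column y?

5/2

Ratio test on column x — row 1: 11/4 = 11/4; row 2: 15/2 = 15/2; row 3: 27/3 = 9. Minimum is 11/4 at row 1 (u1 leaves); pivot element 4.
Divide row 1 by 4; eliminate column x from the other rows.
z-row update in column y: -1 − (-7)·(1/2) = 5/2.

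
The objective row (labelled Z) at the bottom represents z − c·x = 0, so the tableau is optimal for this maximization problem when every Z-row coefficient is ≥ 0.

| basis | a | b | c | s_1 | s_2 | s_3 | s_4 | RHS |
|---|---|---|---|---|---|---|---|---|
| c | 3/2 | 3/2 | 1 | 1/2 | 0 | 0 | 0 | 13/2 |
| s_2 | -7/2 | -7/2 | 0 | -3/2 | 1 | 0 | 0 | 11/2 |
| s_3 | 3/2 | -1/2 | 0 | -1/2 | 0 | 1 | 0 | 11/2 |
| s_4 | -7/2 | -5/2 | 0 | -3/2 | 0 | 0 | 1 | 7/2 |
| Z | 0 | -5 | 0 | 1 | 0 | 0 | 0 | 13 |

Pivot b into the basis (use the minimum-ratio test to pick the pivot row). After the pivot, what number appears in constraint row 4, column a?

Ratio test on column b — row 1: (13/2)/(3/2) = 13/3; row 2: entry -7/2 ≤ 0; row 3: entry -1/2 ≤ 0; row 4: entry -5/2 ≤ 0. Minimum is 13/3 at row 1 (c leaves); pivot element 3/2.
Divide row 1 by 3/2; eliminate column b from the other rows.
Row 4 update in column a: -7/2 − (-5/2)·1 = -1.

-1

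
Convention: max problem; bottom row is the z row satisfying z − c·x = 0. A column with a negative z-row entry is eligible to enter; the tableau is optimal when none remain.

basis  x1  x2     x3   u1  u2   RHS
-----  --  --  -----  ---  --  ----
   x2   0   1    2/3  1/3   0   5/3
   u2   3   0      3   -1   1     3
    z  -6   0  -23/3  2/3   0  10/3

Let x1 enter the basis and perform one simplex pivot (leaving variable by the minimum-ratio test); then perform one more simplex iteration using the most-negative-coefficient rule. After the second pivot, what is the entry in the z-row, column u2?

Ratio test on column x1 — row 1: entry 0 ≤ 0; row 2: 3/3 = 1. Minimum is 1 at row 2 (u2 leaves); pivot element 3.
Divide row 2 by 3; eliminate column x1 from the other rows.
Second iteration: most negative z-row entry is -5/3 in column x3, so x3 enters.
Ratio test on column x3 — row 1: (5/3)/(2/3) = 5/2; row 2: 1/1 = 1. Minimum is 1 at row 2 (x1 leaves); pivot element 1.
Divide row 2 by 1; eliminate column x3 from the other rows.
After both pivots, the entry at the z-row, column u2 is 23/9.

23/9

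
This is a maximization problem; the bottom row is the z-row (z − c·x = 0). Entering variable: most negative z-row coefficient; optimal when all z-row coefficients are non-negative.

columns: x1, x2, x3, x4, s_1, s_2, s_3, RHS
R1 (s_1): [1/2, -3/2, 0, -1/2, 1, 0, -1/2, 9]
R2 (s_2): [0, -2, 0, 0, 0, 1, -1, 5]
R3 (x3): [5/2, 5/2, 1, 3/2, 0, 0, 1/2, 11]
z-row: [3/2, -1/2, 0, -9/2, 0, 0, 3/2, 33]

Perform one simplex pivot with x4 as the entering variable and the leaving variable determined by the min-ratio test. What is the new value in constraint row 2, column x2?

Ratio test on column x4 — row 1: entry -1/2 ≤ 0; row 2: entry 0 ≤ 0; row 3: 11/(3/2) = 22/3. Minimum is 22/3 at row 3 (x3 leaves); pivot element 3/2.
Divide row 3 by 3/2; eliminate column x4 from the other rows.
Row 2 update in column x2: -2 − 0·(5/3) = -2.

-2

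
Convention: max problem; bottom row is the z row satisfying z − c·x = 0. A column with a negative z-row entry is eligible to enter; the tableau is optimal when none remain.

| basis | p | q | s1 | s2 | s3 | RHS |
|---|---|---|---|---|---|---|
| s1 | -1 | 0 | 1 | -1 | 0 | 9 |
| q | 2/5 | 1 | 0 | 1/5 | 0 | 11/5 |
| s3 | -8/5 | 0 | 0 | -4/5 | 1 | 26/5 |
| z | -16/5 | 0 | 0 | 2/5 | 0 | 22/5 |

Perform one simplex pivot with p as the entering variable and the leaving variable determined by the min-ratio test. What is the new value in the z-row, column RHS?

22

Ratio test on column p — row 1: entry -1 ≤ 0; row 2: (11/5)/(2/5) = 11/2; row 3: entry -8/5 ≤ 0. Minimum is 11/2 at row 2 (q leaves); pivot element 2/5.
Divide row 2 by 2/5; eliminate column p from the other rows.
z-row update in column RHS: 22/5 − (-16/5)·(11/2) = 22.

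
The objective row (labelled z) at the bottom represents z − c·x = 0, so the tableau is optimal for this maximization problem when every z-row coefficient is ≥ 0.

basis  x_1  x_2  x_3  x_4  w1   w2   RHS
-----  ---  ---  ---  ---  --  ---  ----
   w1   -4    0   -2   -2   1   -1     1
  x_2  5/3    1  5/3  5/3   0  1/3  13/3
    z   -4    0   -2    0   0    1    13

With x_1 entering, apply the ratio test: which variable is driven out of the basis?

x_2

Column x_1 entries and ratios — w1: -4 ≤ 0, skip; x_2: (13/3)/(5/3) = 13/5.
Smallest ratio is 13/5 in the row of x_2, so x_2 leaves.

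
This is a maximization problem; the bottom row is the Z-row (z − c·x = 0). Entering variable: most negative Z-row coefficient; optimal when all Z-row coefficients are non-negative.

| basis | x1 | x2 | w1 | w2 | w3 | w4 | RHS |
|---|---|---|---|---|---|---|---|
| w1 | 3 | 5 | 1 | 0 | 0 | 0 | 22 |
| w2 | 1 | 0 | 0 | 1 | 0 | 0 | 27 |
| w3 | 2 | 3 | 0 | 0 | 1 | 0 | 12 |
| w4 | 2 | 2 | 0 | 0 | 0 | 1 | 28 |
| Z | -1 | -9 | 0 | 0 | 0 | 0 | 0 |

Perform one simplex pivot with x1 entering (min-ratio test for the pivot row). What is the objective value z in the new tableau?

Ratio test on column x1 — row 1: 22/3 = 22/3; row 2: 27/1 = 27; row 3: 12/2 = 6; row 4: 28/2 = 14. Minimum is 6 at row 3 (w3 leaves); pivot element 2.
Pivot on row 3; the Z-row RHS becomes 0 − (-1)·6 = 6.

6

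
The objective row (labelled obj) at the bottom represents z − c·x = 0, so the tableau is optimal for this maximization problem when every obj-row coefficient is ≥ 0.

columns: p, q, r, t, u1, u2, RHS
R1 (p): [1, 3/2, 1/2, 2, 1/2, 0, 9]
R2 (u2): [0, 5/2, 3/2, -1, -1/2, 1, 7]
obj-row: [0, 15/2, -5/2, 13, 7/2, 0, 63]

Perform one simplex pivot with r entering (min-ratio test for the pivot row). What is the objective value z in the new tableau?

Ratio test on column r — row 1: 9/(1/2) = 18; row 2: 7/(3/2) = 14/3. Minimum is 14/3 at row 2 (u2 leaves); pivot element 3/2.
Pivot on row 2; the obj-row RHS becomes 63 − (-5/2)·(14/3) = 224/3.

224/3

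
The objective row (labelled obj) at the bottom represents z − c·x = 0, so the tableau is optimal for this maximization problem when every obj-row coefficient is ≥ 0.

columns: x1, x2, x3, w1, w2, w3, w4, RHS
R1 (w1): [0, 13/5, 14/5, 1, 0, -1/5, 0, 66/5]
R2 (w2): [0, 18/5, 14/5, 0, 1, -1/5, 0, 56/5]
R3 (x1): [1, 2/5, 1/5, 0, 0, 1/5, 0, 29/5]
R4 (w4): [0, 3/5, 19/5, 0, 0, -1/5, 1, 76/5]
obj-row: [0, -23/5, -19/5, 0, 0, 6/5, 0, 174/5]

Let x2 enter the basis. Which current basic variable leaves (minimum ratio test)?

Column x2 entries and ratios — w1: (66/5)/(13/5) = 66/13; w2: (56/5)/(18/5) = 28/9; x1: (29/5)/(2/5) = 29/2; w4: (76/5)/(3/5) = 76/3.
Smallest ratio is 28/9 in the row of w2, so w2 leaves.

w2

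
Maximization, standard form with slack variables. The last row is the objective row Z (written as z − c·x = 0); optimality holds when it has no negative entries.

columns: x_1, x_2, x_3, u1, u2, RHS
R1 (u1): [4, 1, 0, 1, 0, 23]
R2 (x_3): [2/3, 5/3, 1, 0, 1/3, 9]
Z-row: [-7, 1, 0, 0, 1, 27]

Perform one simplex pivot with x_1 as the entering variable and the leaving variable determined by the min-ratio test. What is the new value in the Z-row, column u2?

Ratio test on column x_1 — row 1: 23/4 = 23/4; row 2: 9/(2/3) = 27/2. Minimum is 23/4 at row 1 (u1 leaves); pivot element 4.
Divide row 1 by 4; eliminate column x_1 from the other rows.
Z-row update in column u2: 1 − (-7)·0 = 1.

1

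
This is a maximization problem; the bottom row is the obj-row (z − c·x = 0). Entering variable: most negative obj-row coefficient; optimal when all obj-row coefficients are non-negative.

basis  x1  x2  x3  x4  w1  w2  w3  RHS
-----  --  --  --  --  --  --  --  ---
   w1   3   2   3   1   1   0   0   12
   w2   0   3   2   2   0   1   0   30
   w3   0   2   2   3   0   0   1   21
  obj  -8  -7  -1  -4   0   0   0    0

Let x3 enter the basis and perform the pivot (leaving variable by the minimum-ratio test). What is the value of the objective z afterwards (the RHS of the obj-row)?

4

Ratio test on column x3 — row 1: 12/3 = 4; row 2: 30/2 = 15; row 3: 21/2 = 21/2. Minimum is 4 at row 1 (w1 leaves); pivot element 3.
Pivot on row 1; the obj-row RHS becomes 0 − (-1)·4 = 4.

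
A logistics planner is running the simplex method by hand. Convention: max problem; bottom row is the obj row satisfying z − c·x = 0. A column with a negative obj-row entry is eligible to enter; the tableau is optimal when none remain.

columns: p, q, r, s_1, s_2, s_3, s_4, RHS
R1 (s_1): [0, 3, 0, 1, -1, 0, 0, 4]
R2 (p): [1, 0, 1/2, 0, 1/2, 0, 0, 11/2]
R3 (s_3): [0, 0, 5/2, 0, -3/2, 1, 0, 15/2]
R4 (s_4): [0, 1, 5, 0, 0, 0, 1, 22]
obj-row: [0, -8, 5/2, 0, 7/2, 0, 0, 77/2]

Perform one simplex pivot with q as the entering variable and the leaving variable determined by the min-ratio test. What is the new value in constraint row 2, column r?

Ratio test on column q — row 1: 4/3 = 4/3; row 2: entry 0 ≤ 0; row 3: entry 0 ≤ 0; row 4: 22/1 = 22. Minimum is 4/3 at row 1 (s_1 leaves); pivot element 3.
Divide row 1 by 3; eliminate column q from the other rows.
Row 2 update in column r: 1/2 − 0·0 = 1/2.

1/2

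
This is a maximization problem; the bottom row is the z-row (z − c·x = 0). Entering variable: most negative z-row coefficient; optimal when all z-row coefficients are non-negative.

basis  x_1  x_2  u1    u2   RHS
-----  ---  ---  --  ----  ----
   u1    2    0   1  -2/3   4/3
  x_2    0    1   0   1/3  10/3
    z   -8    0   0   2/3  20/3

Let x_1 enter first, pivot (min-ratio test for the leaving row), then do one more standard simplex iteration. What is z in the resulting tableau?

Ratio test on column x_1 — row 1: (4/3)/2 = 2/3; row 2: entry 0 ≤ 0. Minimum is 2/3 at row 1 (u1 leaves); pivot element 2.
Pivot on row 1; the z-row RHS becomes 20/3 − (-8)·(2/3) = 12.
Next entering variable (most negative z-row entry -2): u2.
Ratio test on column u2 — row 1: entry -1/3 ≤ 0; row 2: (10/3)/(1/3) = 10. Minimum is 10 at row 2 (x_2 leaves); pivot element 1/3.
After the second pivot the z-row RHS is 12 − (-2)·10 = 32.

32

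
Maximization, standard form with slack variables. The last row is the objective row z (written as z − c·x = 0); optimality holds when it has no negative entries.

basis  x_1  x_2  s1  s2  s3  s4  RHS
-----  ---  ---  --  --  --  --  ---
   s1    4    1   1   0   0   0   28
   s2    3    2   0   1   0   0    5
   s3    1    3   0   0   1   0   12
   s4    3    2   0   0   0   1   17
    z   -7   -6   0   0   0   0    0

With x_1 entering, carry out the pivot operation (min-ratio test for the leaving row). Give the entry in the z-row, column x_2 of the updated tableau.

-4/3

Ratio test on column x_1 — row 1: 28/4 = 7; row 2: 5/3 = 5/3; row 3: 12/1 = 12; row 4: 17/3 = 17/3. Minimum is 5/3 at row 2 (s2 leaves); pivot element 3.
Divide row 2 by 3; eliminate column x_1 from the other rows.
z-row update in column x_2: -6 − (-7)·(2/3) = -4/3.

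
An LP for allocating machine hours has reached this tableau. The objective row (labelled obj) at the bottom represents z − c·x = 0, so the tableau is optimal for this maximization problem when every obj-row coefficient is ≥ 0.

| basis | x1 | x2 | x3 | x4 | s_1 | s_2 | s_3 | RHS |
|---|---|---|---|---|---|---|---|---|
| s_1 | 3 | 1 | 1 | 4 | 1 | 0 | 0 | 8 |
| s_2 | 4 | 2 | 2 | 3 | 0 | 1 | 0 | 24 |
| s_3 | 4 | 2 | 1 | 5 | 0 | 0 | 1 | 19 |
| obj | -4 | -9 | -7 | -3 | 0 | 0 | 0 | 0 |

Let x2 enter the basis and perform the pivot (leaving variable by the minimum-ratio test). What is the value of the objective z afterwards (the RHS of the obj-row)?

Ratio test on column x2 — row 1: 8/1 = 8; row 2: 24/2 = 12; row 3: 19/2 = 19/2. Minimum is 8 at row 1 (s_1 leaves); pivot element 1.
Pivot on row 1; the obj-row RHS becomes 0 − (-9)·8 = 72.

72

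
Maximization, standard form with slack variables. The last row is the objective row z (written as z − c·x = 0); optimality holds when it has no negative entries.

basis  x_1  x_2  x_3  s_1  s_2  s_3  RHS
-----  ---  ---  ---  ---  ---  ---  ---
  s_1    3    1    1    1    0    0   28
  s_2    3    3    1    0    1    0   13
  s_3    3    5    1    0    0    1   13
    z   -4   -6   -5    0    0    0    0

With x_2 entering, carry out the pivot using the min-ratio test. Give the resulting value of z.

Ratio test on column x_2 — row 1: 28/1 = 28; row 2: 13/3 = 13/3; row 3: 13/5 = 13/5. Minimum is 13/5 at row 3 (s_3 leaves); pivot element 5.
Pivot on row 3; the z-row RHS becomes 0 − (-6)·(13/5) = 78/5.

78/5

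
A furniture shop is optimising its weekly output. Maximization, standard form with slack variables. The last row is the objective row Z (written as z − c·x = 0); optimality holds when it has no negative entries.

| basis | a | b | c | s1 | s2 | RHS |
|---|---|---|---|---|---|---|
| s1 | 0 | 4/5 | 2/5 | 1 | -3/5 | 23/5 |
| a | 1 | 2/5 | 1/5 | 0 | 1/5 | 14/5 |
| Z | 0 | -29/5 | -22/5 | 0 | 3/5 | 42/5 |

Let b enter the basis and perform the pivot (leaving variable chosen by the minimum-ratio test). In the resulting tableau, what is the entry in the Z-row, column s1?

Ratio test on column b — row 1: (23/5)/(4/5) = 23/4; row 2: (14/5)/(2/5) = 7. Minimum is 23/4 at row 1 (s1 leaves); pivot element 4/5.
Divide row 1 by 4/5; eliminate column b from the other rows.
Z-row update in column s1: 0 − (-29/5)·(5/4) = 29/4.

29/4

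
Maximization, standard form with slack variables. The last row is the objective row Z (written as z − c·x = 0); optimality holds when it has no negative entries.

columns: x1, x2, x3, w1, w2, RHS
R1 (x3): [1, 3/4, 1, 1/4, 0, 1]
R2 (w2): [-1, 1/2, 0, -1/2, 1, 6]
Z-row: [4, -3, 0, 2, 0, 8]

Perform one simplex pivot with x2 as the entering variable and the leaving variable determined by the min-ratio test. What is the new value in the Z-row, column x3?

4

Ratio test on column x2 — row 1: 1/(3/4) = 4/3; row 2: 6/(1/2) = 12. Minimum is 4/3 at row 1 (x3 leaves); pivot element 3/4.
Divide row 1 by 3/4; eliminate column x2 from the other rows.
Z-row update in column x3: 0 − (-3)·(4/3) = 4.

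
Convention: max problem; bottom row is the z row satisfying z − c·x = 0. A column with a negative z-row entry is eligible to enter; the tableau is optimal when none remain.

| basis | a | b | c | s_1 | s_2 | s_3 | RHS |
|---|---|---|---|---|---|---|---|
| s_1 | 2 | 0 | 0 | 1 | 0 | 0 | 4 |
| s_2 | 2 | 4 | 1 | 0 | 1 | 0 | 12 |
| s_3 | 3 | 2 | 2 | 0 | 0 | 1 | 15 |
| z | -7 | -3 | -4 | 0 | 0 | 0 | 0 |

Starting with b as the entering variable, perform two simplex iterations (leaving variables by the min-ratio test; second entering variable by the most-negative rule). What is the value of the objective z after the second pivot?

Ratio test on column b — row 1: entry 0 ≤ 0; row 2: 12/4 = 3; row 3: 15/2 = 15/2. Minimum is 3 at row 2 (s_2 leaves); pivot element 4.
Pivot on row 2; the z-row RHS becomes 0 − (-3)·3 = 9.
Next entering variable (most negative z-row entry -11/2): a.
Ratio test on column a — row 1: 4/2 = 2; row 2: 3/(1/2) = 6; row 3: 9/2 = 9/2. Minimum is 2 at row 1 (s_1 leaves); pivot element 2.
After the second pivot the z-row RHS is 9 − (-11/2)·2 = 20.

20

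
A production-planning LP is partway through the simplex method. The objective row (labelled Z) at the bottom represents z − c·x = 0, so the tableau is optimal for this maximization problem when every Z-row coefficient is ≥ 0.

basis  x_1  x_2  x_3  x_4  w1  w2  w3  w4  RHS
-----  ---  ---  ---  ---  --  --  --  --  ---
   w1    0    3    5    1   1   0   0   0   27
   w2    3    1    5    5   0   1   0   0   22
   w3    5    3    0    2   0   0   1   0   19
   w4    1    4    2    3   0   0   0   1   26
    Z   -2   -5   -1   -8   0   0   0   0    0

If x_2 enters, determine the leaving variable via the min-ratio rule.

w3

Column x_2 entries and ratios — w1: 27/3 = 9; w2: 22/1 = 22; w3: 19/3 = 19/3; w4: 26/4 = 13/2.
Smallest ratio is 19/3 in the row of w3, so w3 leaves.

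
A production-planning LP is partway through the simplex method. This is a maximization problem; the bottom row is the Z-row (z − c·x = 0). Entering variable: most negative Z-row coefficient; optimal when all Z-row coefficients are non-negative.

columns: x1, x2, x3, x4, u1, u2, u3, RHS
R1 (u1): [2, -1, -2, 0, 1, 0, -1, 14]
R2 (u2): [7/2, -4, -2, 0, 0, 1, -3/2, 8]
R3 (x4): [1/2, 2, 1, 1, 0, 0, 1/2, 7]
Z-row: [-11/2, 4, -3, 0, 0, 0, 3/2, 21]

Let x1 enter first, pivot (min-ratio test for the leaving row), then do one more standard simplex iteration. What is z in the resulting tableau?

554/9

Ratio test on column x1 — row 1: 14/2 = 7; row 2: 8/(7/2) = 16/7; row 3: 7/(1/2) = 14. Minimum is 16/7 at row 2 (u2 leaves); pivot element 7/2.
Pivot on row 2; the Z-row RHS becomes 21 − (-11/2)·(16/7) = 235/7.
Next entering variable (most negative Z-row entry -43/7): x3.
Ratio test on column x3 — row 1: entry -6/7 ≤ 0; row 2: entry -4/7 ≤ 0; row 3: (41/7)/(9/7) = 41/9. Minimum is 41/9 at row 3 (x4 leaves); pivot element 9/7.
After the second pivot the Z-row RHS is 235/7 − (-43/7)·(41/9) = 554/9.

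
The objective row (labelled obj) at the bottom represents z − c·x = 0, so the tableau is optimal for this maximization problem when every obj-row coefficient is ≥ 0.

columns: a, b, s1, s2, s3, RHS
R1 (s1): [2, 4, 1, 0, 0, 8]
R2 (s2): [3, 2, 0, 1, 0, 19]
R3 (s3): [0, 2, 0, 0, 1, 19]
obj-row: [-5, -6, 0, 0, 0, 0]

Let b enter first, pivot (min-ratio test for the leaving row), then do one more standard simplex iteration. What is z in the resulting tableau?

20

Ratio test on column b — row 1: 8/4 = 2; row 2: 19/2 = 19/2; row 3: 19/2 = 19/2. Minimum is 2 at row 1 (s1 leaves); pivot element 4.
Pivot on row 1; the obj-row RHS becomes 0 − (-6)·2 = 12.
Next entering variable (most negative obj-row entry -2): a.
Ratio test on column a — row 1: 2/(1/2) = 4; row 2: 15/2 = 15/2; row 3: entry -1 ≤ 0. Minimum is 4 at row 1 (b leaves); pivot element 1/2.
After the second pivot the obj-row RHS is 12 − (-2)·4 = 20.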